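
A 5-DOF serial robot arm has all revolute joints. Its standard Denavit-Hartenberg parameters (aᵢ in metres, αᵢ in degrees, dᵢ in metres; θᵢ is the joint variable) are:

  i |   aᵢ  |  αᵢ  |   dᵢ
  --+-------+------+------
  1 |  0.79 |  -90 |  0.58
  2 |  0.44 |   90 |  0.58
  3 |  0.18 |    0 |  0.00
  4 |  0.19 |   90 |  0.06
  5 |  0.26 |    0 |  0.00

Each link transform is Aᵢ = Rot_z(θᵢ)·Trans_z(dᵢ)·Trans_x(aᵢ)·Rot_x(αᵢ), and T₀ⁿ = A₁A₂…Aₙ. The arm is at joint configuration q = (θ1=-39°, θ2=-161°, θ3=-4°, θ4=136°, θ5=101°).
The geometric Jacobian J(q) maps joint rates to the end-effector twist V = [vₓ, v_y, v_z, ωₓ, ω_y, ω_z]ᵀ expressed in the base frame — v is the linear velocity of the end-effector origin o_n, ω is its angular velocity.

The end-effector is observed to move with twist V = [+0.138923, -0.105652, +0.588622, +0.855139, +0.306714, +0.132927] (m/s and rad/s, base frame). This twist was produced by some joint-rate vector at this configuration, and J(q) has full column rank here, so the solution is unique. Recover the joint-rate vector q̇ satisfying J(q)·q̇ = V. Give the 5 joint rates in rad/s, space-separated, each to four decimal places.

o_n = [0.5707, 0.4023, 0.4531]
J₁: ẑ×o_n = [-0.4023, 0.5707, 0.0000], ω = ẑ
J2: z=[0.6293, 0.7771, 0.0000] o=[0.6139, -0.4972, 0.5800] → [-0.0986, 0.0799, 0.5996, 0.6293, 0.7771, 0.0000]
J3: z=[-0.2530, 0.2049, -0.9455] o=[0.6556, 0.2154, 0.7232] → [0.1213, 0.0119, -0.0299, -0.2530, 0.2049, -0.9455]
J4: z=[-0.2530, 0.2049, -0.9455] o=[0.5158, 0.3125, 0.7817] → [0.0175, -0.1351, -0.0340, -0.2530, 0.2049, -0.9455]
J5: z=[-0.1250, 0.9622, 0.2419] o=[0.6829, 0.3589, 0.6836] → [-0.2323, -0.0559, 0.1025, -0.1250, 0.9622, 0.2419]
q̇ = J⁺·V = [-0.4810, 0.9980, -0.1940, -0.5400, -0.3310]

-0.4810 0.9980 -0.1940 -0.5400 -0.3310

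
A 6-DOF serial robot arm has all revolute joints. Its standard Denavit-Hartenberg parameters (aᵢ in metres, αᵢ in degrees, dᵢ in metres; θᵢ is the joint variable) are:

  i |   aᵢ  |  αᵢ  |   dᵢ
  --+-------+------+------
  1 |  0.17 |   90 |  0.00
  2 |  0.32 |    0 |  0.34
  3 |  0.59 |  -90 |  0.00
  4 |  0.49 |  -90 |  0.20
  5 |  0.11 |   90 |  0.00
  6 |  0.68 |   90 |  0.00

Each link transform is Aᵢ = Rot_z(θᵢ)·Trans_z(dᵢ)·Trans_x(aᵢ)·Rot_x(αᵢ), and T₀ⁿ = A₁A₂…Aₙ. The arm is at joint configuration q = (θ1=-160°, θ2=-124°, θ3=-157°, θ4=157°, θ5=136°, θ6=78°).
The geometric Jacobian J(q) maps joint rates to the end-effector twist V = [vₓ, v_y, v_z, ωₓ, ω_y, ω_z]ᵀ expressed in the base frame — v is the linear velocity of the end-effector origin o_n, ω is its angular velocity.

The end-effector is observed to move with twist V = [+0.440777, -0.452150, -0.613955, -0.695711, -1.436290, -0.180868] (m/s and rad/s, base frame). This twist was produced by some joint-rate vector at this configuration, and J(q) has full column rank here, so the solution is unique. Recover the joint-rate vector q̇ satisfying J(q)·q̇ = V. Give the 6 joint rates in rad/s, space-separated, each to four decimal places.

-0.0240 -0.4080 -0.0380 -0.9460 -0.6380 0.2890

o_n = [-0.2607, 0.7899, -0.2158]
J₁: ẑ×o_n = [-0.7899, -0.2607, 0.0000], ω = ẑ
J2: z=[-0.3420, 0.9397, 0.0000] o=[-0.1597, -0.0581, 0.0000] → [-0.2028, -0.0738, -0.1952, -0.3420, 0.9397, 0.0000]
J3: z=[-0.3420, 0.9397, 0.0000] o=[-0.1079, 0.3226, -0.2653] → [0.0465, 0.0169, -0.0162, -0.3420, 0.9397, 0.0000]
J4: z=[0.9224, 0.3357, 0.1908] o=[-0.2137, 0.2841, 0.3139] → [-0.2743, 0.4796, 0.4824, 0.9224, 0.3357, 0.1908]
J5: z=[-0.2448, 0.8905, -0.3836] o=[0.1172, 0.2007, -0.0907] → [0.1146, 0.1143, 0.1923, -0.2448, 0.8905, -0.3836]
J6: z=[-0.4561, -0.4548, -0.7649] o=[0.0231, 0.1994, -0.0338] → [0.5345, 0.1341, -0.3984, -0.4561, -0.4548, -0.7649]
q̇ = J⁺·V = [-0.0240, -0.4080, -0.0380, -0.9460, -0.6380, 0.2890]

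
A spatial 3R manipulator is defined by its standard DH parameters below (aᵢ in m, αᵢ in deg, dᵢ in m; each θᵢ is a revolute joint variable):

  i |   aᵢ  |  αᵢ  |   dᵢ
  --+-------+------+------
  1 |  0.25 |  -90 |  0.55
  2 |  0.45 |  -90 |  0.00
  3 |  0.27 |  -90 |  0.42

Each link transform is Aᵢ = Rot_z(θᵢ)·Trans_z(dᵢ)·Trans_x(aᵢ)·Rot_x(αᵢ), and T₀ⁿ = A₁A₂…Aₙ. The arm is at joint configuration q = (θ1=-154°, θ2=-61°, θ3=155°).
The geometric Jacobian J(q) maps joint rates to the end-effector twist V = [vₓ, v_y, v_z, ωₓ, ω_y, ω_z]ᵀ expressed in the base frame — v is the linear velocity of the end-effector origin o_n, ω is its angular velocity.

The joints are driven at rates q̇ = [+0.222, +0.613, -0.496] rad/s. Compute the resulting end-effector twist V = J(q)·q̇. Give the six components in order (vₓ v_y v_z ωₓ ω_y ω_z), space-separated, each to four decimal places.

-0.0176 -0.0506 -0.2367 0.6586 -0.3608 0.4625

o_n = [-0.6943, -0.2117, 0.5259]
J₁: ẑ×o_n = [0.2117, -0.6943, 0.0000], ω = ẑ
J2: z=[0.4384, -0.8988, 0.0000] o=[-0.2247, -0.1096, 0.5500] → [0.0216, 0.0105, -0.4669, 0.4384, -0.8988, 0.0000]
J3: z=[-0.7861, -0.3834, -0.4848] o=[-0.4208, -0.2052, 0.9436] → [0.1570, -0.1957, -0.0998, -0.7861, -0.3834, -0.4848]
V = J·q̇ = [-0.0176, -0.0506, -0.2367, 0.6586, -0.3608, 0.4625]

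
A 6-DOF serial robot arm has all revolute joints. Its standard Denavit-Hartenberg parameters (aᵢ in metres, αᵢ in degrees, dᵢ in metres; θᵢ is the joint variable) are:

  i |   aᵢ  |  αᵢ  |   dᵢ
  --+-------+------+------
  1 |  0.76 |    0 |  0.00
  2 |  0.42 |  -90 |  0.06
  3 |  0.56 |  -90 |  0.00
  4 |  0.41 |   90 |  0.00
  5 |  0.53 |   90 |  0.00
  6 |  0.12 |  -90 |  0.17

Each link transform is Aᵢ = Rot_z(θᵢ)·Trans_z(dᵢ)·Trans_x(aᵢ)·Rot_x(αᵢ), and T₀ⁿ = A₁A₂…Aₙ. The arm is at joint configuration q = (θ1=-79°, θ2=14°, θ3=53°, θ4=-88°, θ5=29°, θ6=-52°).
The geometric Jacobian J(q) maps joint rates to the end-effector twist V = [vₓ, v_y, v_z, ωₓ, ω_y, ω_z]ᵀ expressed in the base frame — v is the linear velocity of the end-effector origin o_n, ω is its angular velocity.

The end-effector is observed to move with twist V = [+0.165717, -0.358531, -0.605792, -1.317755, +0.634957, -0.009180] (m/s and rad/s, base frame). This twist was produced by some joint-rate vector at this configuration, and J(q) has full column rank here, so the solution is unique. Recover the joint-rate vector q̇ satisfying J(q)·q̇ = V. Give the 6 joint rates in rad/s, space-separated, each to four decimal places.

o_n = [1.3708, -0.9692, -0.5779]
J₁: ẑ×o_n = [0.9692, 1.3708, -0.0000], ω = ẑ
J2: z=[0.0000, 0.0000, 1.0000] o=[0.1450, -0.7460, 0.0000] → [0.2231, 1.2258, -0.0000, 0.0000, 0.0000, 1.0000]
J3: z=[0.9063, 0.4226, 0.0000] o=[0.3225, -1.1267, 0.0600] → [-0.2696, 0.5781, -0.3003, 0.9063, 0.4226, 0.0000]
J4: z=[-0.3375, 0.7238, -0.6018] o=[0.4649, -1.4321, -0.3872] → [0.1406, -0.6095, -0.8119, -0.3375, 0.7238, -0.6018]
J5: z=[-0.2226, 0.5598, 0.7981] o=[0.8399, -1.2668, -0.3987] → [-0.3379, 0.3838, -0.3634, -0.2226, 0.5598, 0.7981]
J6: z=[0.7386, -0.4375, 0.5128] o=[1.1772, -0.8938, -0.5662] → [0.0437, 0.1079, 0.0291, 0.7386, -0.4375, 0.5128]
q̇ = J⁺·V = [-0.2120, 0.6870, -0.7650, 0.8870, 0.2890, -0.3530]

-0.2120 0.6870 -0.7650 0.8870 0.2890 -0.3530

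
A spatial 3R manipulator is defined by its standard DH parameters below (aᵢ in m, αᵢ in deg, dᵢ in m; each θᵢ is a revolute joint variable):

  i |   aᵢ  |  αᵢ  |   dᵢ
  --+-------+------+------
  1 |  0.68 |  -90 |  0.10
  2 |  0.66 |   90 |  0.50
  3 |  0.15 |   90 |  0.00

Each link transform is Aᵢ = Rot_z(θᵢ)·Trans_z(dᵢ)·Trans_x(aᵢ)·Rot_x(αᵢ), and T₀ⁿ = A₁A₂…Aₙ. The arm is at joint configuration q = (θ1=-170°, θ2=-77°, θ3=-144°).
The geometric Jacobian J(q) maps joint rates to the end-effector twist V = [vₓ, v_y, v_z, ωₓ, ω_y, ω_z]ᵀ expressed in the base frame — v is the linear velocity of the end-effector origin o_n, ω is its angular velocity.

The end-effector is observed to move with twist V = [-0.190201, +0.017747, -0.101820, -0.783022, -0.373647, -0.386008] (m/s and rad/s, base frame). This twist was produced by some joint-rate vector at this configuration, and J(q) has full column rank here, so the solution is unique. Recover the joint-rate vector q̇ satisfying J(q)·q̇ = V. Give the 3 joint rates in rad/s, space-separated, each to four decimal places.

o_n = [-0.7175, -0.5447, 0.6248]
J₁: ẑ×o_n = [0.5447, -0.7175, 0.0000], ω = ẑ
J2: z=[0.1736, -0.9848, 0.0000] o=[-0.6697, -0.1181, 0.1000] → [-0.5169, -0.0911, -0.1212, 0.1736, -0.9848, 0.0000]
J3: z=[0.9596, 0.1692, 0.2250] o=[-0.7291, -0.6363, 0.7431] → [-0.0406, 0.1161, 0.0859, 0.9596, 0.1692, 0.2250]
q̇ = J⁺·V = [-0.1930, 0.2320, -0.8580]

-0.1930 0.2320 -0.8580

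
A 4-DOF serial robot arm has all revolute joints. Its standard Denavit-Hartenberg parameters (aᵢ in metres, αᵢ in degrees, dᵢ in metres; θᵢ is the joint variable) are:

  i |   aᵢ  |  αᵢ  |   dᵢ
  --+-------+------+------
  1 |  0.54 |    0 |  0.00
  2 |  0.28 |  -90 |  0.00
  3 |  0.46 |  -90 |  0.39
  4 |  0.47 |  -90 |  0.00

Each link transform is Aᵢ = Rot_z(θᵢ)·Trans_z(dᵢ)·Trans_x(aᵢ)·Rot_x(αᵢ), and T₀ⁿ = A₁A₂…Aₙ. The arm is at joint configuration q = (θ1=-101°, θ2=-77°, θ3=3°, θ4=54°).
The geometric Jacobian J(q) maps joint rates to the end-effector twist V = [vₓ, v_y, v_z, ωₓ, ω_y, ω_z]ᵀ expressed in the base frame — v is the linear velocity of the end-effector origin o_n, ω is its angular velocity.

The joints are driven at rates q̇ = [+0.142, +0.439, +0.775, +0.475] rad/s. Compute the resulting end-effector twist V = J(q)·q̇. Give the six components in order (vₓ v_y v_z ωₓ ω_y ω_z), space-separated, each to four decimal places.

o_n = [-1.1173, -0.5753, -0.0385]
J₁: ẑ×o_n = [0.5753, -1.1173, 0.0000], ω = ẑ
J2: z=[0.0000, 0.0000, 1.0000] o=[-0.1030, -0.5301, 0.0000] → [0.0452, -1.0143, 0.0000, 0.0000, 0.0000, 1.0000]
J3: z=[0.0349, -0.9994, 0.0000] o=[-0.3829, -0.5399, 0.0000] → [0.0385, 0.0013, -0.7353, 0.0349, -0.9994, 0.0000]
J4: z=[0.0523, 0.0018, -0.9986] o=[-0.8283, -0.9456, -0.0241] → [0.3698, 0.2893, 0.0199, 0.0523, 0.0018, -0.9986]
V = J·q̇ = [0.3070, -0.4655, -0.5604, 0.0519, -0.7737, 0.1067]

0.3070 -0.4655 -0.5604 0.0519 -0.7737 0.1067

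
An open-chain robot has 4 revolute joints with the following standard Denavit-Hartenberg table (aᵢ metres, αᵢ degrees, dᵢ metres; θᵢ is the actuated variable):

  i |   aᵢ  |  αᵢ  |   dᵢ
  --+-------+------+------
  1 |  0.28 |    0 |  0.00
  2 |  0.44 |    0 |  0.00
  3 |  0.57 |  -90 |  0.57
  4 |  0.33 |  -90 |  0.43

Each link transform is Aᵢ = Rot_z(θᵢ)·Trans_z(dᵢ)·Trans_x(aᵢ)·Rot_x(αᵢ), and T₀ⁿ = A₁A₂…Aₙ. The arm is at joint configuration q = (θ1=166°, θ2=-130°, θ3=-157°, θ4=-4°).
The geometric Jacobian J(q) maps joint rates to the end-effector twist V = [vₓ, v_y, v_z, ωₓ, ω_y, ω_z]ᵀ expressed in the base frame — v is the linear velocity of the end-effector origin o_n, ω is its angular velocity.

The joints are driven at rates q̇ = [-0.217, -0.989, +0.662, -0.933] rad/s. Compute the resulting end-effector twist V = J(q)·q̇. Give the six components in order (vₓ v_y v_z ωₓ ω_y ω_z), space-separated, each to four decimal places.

o_n = [-0.0103, -0.6659, 0.5930]
J₁: ẑ×o_n = [0.6659, -0.0103, 0.0000], ω = ẑ
J2: z=[0.0000, 0.0000, 1.0000] o=[-0.2717, 0.0677, 0.0000] → [0.7336, 0.2614, -0.0000, 0.0000, 0.0000, 1.0000]
J3: z=[0.0000, 0.0000, 1.0000] o=[0.0843, 0.3264, 0.0000] → [0.9922, -0.0945, 0.0000, 0.0000, 0.0000, 1.0000]
J4: z=[0.8572, -0.5150, 0.0000] o=[-0.2093, -0.1622, 0.5700] → [-0.0119, -0.0197, -0.3292, 0.8572, -0.5150, 0.0000]
V = J·q̇ = [-0.2021, -0.3005, 0.3071, -0.7997, 0.4805, -0.5440]

-0.2021 -0.3005 0.3071 -0.7997 0.4805 -0.5440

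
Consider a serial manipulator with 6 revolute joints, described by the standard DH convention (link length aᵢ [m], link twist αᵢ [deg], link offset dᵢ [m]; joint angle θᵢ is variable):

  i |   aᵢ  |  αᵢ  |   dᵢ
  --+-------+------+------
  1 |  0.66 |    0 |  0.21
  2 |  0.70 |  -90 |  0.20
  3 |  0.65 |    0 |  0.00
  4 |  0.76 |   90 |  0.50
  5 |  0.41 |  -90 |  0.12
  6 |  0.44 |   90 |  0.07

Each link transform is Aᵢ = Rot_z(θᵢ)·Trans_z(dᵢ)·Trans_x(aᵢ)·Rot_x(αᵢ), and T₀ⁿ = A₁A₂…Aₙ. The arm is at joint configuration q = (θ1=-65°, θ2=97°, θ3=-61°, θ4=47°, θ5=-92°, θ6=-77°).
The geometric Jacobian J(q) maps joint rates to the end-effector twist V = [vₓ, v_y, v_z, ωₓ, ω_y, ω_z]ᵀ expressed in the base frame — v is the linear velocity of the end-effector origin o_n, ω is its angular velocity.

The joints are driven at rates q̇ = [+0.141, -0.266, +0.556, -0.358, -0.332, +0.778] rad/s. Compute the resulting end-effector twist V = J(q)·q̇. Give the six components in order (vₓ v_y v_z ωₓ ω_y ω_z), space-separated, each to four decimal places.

0.6367 -0.2753 -0.4235 0.6174 0.5872 -0.2590

o_n = [1.7014, 0.2776, 1.7074]
J₁: ẑ×o_n = [-0.2776, 1.7014, 0.0000], ω = ẑ
J2: z=[0.0000, 0.0000, 1.0000] o=[0.2789, -0.5982, 0.2100] → [-0.8758, 1.4225, 0.0000, 0.0000, 0.0000, 1.0000]
J3: z=[-0.5299, 0.8480, 0.0000] o=[0.8726, -0.2272, 0.4100] → [1.1003, 0.6875, -0.9704, -0.5299, 0.8480, 0.0000]
J4: z=[-0.5299, 0.8480, 0.0000] o=[1.1398, -0.0602, 0.9785] → [0.6182, 0.3863, -0.6553, -0.5299, 0.8480, 0.0000]
J5: z=[-0.2052, -0.1282, 0.9703] o=[1.5002, 0.7546, 1.1624] → [0.3929, 0.3071, 0.1236, -0.2052, -0.1282, 0.9703]
J6: z=[0.8409, 0.4843, 0.2418] o=[1.6810, 0.3843, 1.2753] → [0.2350, -0.3584, -0.0997, 0.8409, 0.4843, 0.2418]
V = J·q̇ = [0.6367, -0.2753, -0.4235, 0.6174, 0.5872, -0.2590]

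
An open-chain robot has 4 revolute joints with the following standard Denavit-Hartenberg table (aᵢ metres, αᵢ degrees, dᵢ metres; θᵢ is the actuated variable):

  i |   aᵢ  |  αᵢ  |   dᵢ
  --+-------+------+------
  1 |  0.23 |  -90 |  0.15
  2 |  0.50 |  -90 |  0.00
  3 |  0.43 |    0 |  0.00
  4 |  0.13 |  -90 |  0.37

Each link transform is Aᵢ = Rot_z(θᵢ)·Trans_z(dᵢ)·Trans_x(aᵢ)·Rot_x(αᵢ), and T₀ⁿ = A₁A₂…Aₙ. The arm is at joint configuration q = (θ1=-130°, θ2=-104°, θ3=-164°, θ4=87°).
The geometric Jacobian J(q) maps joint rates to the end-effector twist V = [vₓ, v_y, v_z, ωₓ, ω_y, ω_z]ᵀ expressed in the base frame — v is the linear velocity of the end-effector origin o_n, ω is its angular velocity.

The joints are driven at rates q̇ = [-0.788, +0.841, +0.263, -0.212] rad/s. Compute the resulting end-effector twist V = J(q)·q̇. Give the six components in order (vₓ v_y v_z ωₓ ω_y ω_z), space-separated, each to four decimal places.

o_n = [-0.1728, -0.5873, 0.3520]
J₁: ẑ×o_n = [0.5873, -0.1728, 0.0000], ω = ẑ
J2: z=[0.7660, -0.6428, 0.0000] o=[-0.1478, -0.1762, 0.1500] → [-0.1298, -0.1547, -0.3310, 0.7660, -0.6428, 0.0000]
J3: z=[-0.6237, -0.7433, 0.2419] o=[-0.0701, -0.0835, 0.6351] → [0.3324, -0.2015, 0.2379, -0.6237, -0.7433, 0.2419]
J4: z=[-0.6237, -0.7433, 0.2419] o=[-0.0436, -0.2363, 0.2341] → [-0.0027, 0.0423, 0.1229, -0.6237, -0.7433, 0.2419]
V = J·q̇ = [-0.4840, -0.0559, -0.2418, 0.6124, -0.5785, -0.7757]

-0.4840 -0.0559 -0.2418 0.6124 -0.5785 -0.7757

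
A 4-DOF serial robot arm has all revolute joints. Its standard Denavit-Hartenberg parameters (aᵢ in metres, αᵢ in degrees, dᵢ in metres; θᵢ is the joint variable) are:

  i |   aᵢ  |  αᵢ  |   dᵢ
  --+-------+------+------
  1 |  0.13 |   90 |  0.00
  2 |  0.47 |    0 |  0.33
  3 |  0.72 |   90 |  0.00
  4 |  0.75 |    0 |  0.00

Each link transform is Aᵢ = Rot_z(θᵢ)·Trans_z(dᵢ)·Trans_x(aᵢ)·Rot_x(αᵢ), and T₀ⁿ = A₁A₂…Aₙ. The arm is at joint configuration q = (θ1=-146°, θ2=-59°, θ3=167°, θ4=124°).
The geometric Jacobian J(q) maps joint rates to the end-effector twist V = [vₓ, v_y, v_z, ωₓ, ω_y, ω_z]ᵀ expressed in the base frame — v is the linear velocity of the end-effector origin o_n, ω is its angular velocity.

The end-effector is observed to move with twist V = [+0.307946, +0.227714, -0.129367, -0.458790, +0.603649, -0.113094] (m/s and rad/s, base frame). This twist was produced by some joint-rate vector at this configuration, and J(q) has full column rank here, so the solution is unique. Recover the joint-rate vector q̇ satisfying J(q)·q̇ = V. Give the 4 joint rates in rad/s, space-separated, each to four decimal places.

o_n = [-0.7637, 0.6329, -0.1170]
J₁: ẑ×o_n = [-0.6329, -0.7637, 0.0000], ω = ẑ
J2: z=[-0.5592, 0.8290, 0.0000] o=[-0.1078, -0.0727, 0.0000] → [-0.0970, -0.0654, 0.1492, -0.5592, 0.8290, 0.0000]
J3: z=[-0.5592, 0.8290, 0.0000] o=[-0.4930, 0.0655, -0.4029] → [0.2370, 0.1599, -0.0929, -0.5592, 0.8290, 0.0000]
J4: z=[-0.7885, -0.5318, 0.3090] o=[-0.3085, 0.1899, 0.2819] → [0.0752, -0.4551, -0.5913, -0.7885, -0.5318, 0.3090]
q̇ = J⁺·V = [-0.1270, -0.1340, 0.8910, 0.0450]

-0.1270 -0.1340 0.8910 0.0450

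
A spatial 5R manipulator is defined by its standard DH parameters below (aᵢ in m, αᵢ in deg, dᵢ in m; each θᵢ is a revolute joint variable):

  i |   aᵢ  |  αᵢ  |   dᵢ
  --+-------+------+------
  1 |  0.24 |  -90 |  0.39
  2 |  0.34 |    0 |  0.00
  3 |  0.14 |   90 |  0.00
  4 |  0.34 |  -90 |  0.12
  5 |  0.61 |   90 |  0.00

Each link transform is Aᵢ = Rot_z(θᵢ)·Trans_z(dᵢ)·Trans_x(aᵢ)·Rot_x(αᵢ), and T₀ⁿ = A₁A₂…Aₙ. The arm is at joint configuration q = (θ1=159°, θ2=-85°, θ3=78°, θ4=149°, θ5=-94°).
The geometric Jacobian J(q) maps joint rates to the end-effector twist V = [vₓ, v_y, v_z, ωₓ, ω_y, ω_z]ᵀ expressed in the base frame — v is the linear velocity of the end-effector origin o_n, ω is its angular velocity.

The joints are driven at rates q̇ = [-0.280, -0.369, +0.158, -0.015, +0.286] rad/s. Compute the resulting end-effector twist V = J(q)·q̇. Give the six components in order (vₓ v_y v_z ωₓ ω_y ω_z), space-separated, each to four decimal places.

0.3270 -0.2056 -0.0377 0.2983 0.3741 -0.3128

o_n = [-0.1172, -0.1191, 1.4378]
J₁: ẑ×o_n = [0.1191, -0.1172, 0.0000], ω = ẑ
J2: z=[-0.3584, -0.9336, 0.0000] o=[-0.2241, 0.0860, 0.3900] → [-0.9782, 0.3755, 0.1733, -0.3584, -0.9336, 0.0000]
J3: z=[-0.3584, -0.9336, 0.0000] o=[-0.2517, 0.0966, 0.7287] → [-0.6620, 0.2541, 0.2029, -0.3584, -0.9336, 0.0000]
J4: z=[0.1138, -0.0437, 0.9925] o=[-0.3815, 0.1464, 0.7458] → [0.2333, 0.1835, -0.0187, 0.1138, -0.0437, 0.9925]
J5: z=[0.7844, 0.6170, -0.0628] o=[-0.1605, -0.1260, 0.8294] → [0.3759, -0.4800, -0.0213, 0.7844, 0.6170, -0.0628]
V = J·q̇ = [0.3270, -0.2056, -0.0377, 0.2983, 0.3741, -0.3128]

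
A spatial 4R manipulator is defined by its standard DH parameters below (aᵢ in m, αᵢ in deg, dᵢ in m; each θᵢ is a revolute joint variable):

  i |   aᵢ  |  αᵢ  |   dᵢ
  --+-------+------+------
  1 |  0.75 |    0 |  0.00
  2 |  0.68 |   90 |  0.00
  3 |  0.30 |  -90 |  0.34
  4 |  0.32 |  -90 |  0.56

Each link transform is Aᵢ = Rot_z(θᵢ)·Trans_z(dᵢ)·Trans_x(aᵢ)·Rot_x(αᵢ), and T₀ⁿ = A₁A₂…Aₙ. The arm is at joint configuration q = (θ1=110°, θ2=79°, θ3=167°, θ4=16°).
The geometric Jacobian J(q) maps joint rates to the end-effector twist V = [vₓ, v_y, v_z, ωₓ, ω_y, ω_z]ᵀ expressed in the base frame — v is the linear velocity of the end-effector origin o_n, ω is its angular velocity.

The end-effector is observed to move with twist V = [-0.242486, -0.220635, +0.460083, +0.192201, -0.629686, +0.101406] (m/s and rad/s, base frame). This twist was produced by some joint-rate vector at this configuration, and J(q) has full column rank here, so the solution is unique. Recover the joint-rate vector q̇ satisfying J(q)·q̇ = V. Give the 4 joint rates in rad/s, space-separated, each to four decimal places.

0.5170 -0.0200 -0.6520 0.4060

o_n = [-0.2584, 0.9594, -0.4090]
J₁: ẑ×o_n = [-0.9594, -0.2584, 0.0000], ω = ẑ
J2: z=[0.0000, 0.0000, 1.0000] o=[-0.2565, 0.7048, 0.0000] → [-0.2546, -0.0019, 0.0000, 0.0000, 0.0000, 1.0000]
J3: z=[-0.1564, 0.9877, 0.0000] o=[-0.9281, 0.5984, 0.0000] → [-0.4039, -0.0640, -0.7180, -0.1564, 0.9877, 0.0000]
J4: z=[0.2222, 0.0352, -0.9744] o=[-0.6926, 0.9799, 0.0675] → [-0.0368, -0.3173, -0.0198, 0.2222, 0.0352, -0.9744]
q̇ = J⁺·V = [0.5170, -0.0200, -0.6520, 0.4060]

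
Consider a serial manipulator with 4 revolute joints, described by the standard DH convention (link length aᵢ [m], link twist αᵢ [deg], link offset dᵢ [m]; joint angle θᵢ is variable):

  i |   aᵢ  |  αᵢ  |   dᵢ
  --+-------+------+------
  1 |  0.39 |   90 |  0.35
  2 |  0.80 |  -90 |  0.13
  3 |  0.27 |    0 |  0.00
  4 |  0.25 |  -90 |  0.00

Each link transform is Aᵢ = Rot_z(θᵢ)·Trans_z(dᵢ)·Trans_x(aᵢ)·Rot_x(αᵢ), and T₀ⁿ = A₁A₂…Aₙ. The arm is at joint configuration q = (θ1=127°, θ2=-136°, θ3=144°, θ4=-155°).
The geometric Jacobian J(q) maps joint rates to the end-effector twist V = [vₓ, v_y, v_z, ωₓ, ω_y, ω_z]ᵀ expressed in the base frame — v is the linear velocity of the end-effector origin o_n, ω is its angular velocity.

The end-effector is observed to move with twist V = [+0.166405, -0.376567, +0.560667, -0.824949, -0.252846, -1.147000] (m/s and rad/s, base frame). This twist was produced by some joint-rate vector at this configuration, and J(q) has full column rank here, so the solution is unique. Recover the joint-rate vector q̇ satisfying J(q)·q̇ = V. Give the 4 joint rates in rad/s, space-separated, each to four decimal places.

o_n = [0.1385, -0.1522, -0.2245]
J₁: ẑ×o_n = [0.1522, 0.1385, -0.0000], ω = ẑ
J2: z=[0.7986, 0.6018, 0.0000] o=[-0.2347, 0.3115, 0.3500] → [-0.3457, 0.4588, -0.5949, 0.7986, 0.6018, 0.0000]
J3: z=[-0.4181, 0.5548, -0.7193] o=[0.2154, -0.0699, -0.2057] → [-0.0696, 0.0475, 0.0771, -0.4181, 0.5548, -0.7193]
J4: z=[-0.4181, 0.5548, -0.7193] o=[-0.0059, -0.0399, -0.0540] → [-0.1753, -0.1751, -0.0331, -0.4181, 0.5548, -0.7193]
q̇ = J⁺·V = [-0.8420, -0.8110, 0.8370, -0.4130]

-0.8420 -0.8110 0.8370 -0.4130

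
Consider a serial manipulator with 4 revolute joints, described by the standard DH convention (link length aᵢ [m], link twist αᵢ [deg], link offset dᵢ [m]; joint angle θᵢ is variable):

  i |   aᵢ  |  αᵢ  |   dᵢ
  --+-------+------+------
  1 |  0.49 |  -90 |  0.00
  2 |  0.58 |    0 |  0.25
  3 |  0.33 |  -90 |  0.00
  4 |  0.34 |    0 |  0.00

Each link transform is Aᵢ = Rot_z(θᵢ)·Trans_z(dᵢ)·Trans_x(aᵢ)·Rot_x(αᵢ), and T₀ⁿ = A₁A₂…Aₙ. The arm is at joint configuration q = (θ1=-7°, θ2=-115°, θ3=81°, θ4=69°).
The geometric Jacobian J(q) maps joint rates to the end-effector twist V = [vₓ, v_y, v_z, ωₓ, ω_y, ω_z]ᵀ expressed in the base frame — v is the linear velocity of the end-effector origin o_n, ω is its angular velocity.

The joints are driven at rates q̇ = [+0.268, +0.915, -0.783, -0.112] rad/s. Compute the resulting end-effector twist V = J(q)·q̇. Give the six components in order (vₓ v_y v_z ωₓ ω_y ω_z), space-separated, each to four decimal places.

0.5796 0.1099 0.1947 -0.0461 0.1386 0.3609

o_n = [0.6066, -0.1424, 0.7783]
J₁: ẑ×o_n = [0.1424, 0.6066, -0.0000], ω = ẑ
J2: z=[0.1219, 0.9925, 0.0000] o=[0.4863, -0.0597, 0.0000] → [0.7725, -0.0949, -0.1295, 0.1219, 0.9925, 0.0000]
J3: z=[0.1219, 0.9925, 0.0000] o=[0.2735, 0.2183, 0.5257] → [0.2508, -0.0308, -0.3746, 0.1219, 0.9925, 0.0000]
J4: z=[0.5550, -0.0681, -0.8290] o=[0.5451, 0.1850, 0.7102] → [-0.2760, -0.0889, -0.1775, 0.5550, -0.0681, -0.8290]
V = J·q̇ = [0.5796, 0.1099, 0.1947, -0.0461, 0.1386, 0.3609]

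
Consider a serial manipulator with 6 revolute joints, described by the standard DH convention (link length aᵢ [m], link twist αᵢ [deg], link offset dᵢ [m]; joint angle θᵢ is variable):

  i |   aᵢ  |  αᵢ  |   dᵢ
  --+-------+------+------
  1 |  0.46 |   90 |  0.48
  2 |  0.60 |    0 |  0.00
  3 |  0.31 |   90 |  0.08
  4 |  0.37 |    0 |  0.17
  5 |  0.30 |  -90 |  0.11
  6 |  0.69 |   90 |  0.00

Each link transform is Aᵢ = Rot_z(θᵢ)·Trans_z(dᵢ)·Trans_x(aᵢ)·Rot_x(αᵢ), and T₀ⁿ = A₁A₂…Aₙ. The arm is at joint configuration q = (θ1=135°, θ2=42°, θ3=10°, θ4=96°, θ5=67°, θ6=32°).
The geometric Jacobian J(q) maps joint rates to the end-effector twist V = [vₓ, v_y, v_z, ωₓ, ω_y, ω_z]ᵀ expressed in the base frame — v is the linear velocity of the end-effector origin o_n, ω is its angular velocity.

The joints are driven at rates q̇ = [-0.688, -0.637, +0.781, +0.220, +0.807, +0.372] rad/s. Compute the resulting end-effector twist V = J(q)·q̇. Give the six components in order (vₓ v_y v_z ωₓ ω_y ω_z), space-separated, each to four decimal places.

-0.0754 -0.7511 -0.3815 -0.6746 0.3752 -1.4060

o_n = [0.1573, 0.8422, 0.4810]
J₁: ẑ×o_n = [-0.8422, 0.1573, 0.0000], ω = ẑ
J2: z=[0.7071, 0.7071, 0.0000] o=[-0.3253, 0.3253, 0.4800] → [0.0007, -0.0007, 0.0243, 0.7071, 0.7071, 0.0000]
J3: z=[0.7071, 0.7071, 0.0000] o=[-0.6406, 0.6406, 0.8815] → [-0.2832, 0.2832, -0.4216, 0.7071, 0.7071, 0.0000]
J4: z=[-0.5572, 0.5572, -0.6157] o=[-0.7189, 0.8321, 1.1258] → [-0.3530, -0.8988, -0.4939, -0.5572, 0.5572, -0.6157]
J5: z=[-0.5572, 0.5572, -0.6157] o=[-0.5366, 1.1702, 0.9906] → [-0.4859, -0.7112, -0.2039, -0.5572, 0.5572, -0.6157]
J6: z=[-0.5489, -0.8035, -0.2304] o=[-0.4110, 1.1686, 0.6968] → [0.0982, -0.2494, 0.6358, -0.5489, -0.8035, -0.2304]
V = J·q̇ = [-0.0754, -0.7511, -0.3815, -0.6746, 0.3752, -1.4060]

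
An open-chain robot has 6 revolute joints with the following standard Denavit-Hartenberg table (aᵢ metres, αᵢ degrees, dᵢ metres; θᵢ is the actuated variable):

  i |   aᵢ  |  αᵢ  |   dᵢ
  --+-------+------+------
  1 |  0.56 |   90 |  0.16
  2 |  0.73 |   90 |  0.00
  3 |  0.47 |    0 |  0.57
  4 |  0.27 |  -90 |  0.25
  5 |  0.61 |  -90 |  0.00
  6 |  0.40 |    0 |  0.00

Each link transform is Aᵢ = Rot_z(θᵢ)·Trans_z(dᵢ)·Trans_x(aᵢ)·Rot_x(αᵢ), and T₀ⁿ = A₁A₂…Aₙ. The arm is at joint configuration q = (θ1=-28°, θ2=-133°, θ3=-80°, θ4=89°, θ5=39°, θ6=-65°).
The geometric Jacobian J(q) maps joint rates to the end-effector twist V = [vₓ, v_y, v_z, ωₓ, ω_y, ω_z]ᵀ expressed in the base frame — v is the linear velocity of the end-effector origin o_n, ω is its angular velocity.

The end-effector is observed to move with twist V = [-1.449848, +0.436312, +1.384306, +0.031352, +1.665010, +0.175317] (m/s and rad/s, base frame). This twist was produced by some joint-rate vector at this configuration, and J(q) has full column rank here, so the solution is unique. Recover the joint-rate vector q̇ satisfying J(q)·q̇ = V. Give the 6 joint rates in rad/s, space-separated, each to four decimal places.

o_n = [-0.7088, 0.3405, -0.7996]
J₁: ẑ×o_n = [-0.3405, -0.7088, 0.0000], ω = ẑ
J2: z=[-0.4695, -0.8829, 0.0000] o=[0.4945, -0.2629, 0.1600] → [0.8473, -0.4505, -1.3457, -0.4695, -0.8829, 0.0000]
J3: z=[-0.6457, 0.3433, 0.6820] o=[0.0549, -0.0292, -0.3739] → [-0.3983, -0.7957, 0.0235, -0.6457, 0.3433, 0.6820]
J4: z=[-0.6457, 0.3433, 0.6820] o=[-0.1451, 0.6013, -0.0448] → [-0.0812, -0.8719, 0.3620, -0.6457, 0.3433, 0.6820]
J5: z=[-0.3695, -0.9222, 0.1144] o=[-0.4869, 0.7353, -0.0694] → [0.7186, -0.2952, -0.0588, -0.3695, -0.9222, 0.1144]
J6: z=[0.9223, -0.3789, -0.0754] o=[-0.5558, 0.6879, -0.6736] → [0.0215, 0.1277, -0.3784, 0.9223, -0.3789, -0.0754]
q̇ = J⁺·V = [0.2710, -0.8980, 0.3380, -0.4510, -0.6710, -0.7710]

0.2710 -0.8980 0.3380 -0.4510 -0.6710 -0.7710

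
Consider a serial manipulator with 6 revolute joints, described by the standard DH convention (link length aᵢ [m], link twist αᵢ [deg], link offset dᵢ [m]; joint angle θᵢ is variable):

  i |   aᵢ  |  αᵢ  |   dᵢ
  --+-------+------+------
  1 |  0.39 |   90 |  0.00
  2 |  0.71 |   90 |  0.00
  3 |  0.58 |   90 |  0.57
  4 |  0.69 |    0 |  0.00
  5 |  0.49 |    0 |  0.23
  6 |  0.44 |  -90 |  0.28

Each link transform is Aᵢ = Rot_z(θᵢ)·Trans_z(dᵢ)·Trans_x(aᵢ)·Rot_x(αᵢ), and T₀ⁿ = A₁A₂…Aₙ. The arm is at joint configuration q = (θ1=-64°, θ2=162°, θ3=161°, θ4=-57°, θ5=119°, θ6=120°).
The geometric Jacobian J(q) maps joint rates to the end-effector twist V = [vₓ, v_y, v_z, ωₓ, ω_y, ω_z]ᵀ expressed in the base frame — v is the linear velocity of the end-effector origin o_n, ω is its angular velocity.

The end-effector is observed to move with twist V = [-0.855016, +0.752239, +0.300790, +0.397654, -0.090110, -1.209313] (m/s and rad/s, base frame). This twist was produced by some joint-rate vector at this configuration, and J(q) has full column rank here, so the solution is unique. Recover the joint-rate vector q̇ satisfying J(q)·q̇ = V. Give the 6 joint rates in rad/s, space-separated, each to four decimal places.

o_n = [-0.4965, -0.6361, 0.4413]
J₁: ẑ×o_n = [0.6361, -0.4965, 0.0000], ω = ẑ
J2: z=[-0.8988, -0.4384, 0.0000] o=[0.1710, -0.3505, 0.0000] → [-0.1935, 0.3967, -0.0360, -0.8988, -0.4384, 0.0000]
J3: z=[0.1355, -0.2777, 0.9511] o=[-0.1250, 0.2564, 0.2194] → [0.7871, -0.3834, -0.2241, 0.1355, -0.2777, 0.9511]
J4: z=[-0.9856, -0.1362, 0.1006] o=[0.0111, -0.4535, 0.5920] → [0.0389, -0.1996, 0.1108, -0.9856, -0.1362, 0.1006]
J5: z=[-0.9856, -0.1362, 0.1006] o=[-0.0291, -0.6501, -0.0681] → [-0.0708, 0.4551, -0.0775, -0.9856, -0.1362, 0.1006]
J6: z=[-0.9856, -0.1362, 0.1006] o=[-0.1738, -1.0204, 0.2993] → [-0.0580, 0.1075, -0.4227, -0.9856, -0.1362, 0.1006]
q̇ = J⁺·V = [-0.8330, 0.7250, -0.2790, -0.3150, -0.0980, -0.6900]

-0.8330 0.7250 -0.2790 -0.3150 -0.0980 -0.6900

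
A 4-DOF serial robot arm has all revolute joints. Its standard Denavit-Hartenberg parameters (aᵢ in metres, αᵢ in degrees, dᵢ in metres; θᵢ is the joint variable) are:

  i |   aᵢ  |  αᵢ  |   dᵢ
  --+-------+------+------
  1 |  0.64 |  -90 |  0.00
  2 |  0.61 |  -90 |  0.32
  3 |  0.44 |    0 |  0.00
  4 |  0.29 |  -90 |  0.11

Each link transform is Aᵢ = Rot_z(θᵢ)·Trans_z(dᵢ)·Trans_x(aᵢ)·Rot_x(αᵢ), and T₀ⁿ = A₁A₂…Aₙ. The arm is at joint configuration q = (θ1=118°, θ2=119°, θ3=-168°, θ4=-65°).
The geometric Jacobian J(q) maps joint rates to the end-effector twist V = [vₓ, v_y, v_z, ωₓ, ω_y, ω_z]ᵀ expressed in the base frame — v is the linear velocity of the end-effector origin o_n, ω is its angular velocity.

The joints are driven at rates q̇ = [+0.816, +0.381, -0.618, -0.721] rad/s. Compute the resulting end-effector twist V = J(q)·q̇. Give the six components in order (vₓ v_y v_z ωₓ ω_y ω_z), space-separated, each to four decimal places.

o_n = [-0.4130, 0.3935, 0.0489]
J₁: ẑ×o_n = [-0.3935, -0.4130, 0.0000], ω = ẑ
J2: z=[-0.8829, -0.4695, 0.0000] o=[-0.3005, 0.5651, 0.0000] → [-0.0229, 0.0432, 0.0987, -0.8829, -0.4695, 0.0000]
J3: z=[0.4106, -0.7722, 0.4848] o=[-0.4442, 0.1537, -0.5335] → [-0.5660, -0.2240, 0.1226, 0.4106, -0.7722, 0.4848]
J4: z=[0.4106, -0.7722, 0.4848] o=[-0.6229, 0.2950, -0.1571] → [-0.2068, 0.0172, 0.2026, 0.4106, -0.7722, 0.4848]
V = J·q̇ = [0.1690, -0.1945, -0.1842, -0.8862, 0.8552, 0.1668]

0.1690 -0.1945 -0.1842 -0.8862 0.8552 0.1668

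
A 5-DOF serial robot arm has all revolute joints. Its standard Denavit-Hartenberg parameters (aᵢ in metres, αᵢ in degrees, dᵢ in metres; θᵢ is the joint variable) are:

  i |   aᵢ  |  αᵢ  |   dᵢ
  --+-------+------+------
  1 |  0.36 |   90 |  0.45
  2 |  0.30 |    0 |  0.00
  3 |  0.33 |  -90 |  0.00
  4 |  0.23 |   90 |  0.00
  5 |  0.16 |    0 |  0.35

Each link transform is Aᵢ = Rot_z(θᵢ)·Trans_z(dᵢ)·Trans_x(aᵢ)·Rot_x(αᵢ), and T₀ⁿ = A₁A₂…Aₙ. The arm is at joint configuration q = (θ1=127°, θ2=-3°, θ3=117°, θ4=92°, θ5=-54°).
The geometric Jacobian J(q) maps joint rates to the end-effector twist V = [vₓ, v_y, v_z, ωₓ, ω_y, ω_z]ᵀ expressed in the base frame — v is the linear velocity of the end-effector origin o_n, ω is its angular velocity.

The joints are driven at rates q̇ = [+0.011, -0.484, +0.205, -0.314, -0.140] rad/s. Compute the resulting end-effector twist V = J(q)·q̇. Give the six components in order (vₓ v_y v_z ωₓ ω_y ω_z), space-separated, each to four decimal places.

o_n = [-0.5729, 0.2018, 1.0976]
J₁: ẑ×o_n = [-0.2018, -0.5729, 0.0000], ω = ẑ
J2: z=[0.7986, 0.6018, 0.0000] o=[-0.2167, 0.2875, 0.4500] → [0.3898, -0.5172, 0.1459, 0.7986, 0.6018, 0.0000]
J3: z=[0.7986, 0.6018, 0.0000] o=[-0.3970, 0.5268, 0.4343] → [0.3992, -0.5298, -0.1536, 0.7986, 0.6018, 0.0000]
J4: z=[0.5498, -0.7296, -0.4067] o=[-0.3162, 0.4196, 0.7358] → [-0.3526, -0.0945, -0.3070, 0.5498, -0.7296, -0.4067]
J5: z=[0.2168, -0.3456, 0.9130] o=[-0.5017, 0.2839, 0.7284] → [-0.0527, -0.1450, -0.0424, 0.2168, -0.3456, 0.9130]
V = J·q̇ = [0.0091, 0.1854, 0.0002, -0.4258, 0.1096, 0.0109]

0.0091 0.1854 0.0002 -0.4258 0.1096 0.0109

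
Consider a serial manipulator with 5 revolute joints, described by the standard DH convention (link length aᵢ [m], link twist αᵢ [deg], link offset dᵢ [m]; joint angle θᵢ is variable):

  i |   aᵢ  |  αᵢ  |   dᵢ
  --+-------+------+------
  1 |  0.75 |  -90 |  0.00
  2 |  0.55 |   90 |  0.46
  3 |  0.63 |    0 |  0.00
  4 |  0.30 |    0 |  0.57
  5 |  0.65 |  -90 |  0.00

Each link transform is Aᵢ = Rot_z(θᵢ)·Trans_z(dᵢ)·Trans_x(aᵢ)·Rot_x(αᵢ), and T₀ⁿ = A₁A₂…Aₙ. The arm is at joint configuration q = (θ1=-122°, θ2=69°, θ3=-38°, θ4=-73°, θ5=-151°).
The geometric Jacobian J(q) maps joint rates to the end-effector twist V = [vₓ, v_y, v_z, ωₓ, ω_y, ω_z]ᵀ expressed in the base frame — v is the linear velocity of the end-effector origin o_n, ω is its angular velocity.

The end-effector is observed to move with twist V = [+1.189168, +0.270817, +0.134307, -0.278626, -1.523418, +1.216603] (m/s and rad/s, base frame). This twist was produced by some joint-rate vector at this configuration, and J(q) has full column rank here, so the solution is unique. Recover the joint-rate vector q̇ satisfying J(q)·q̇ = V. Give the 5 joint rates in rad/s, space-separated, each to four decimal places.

0.6640 0.5710 0.1250 0.9060 0.5110

o_n = [-0.4710, -1.5761, -0.5878]
J₁: ẑ×o_n = [1.5761, -0.4710, 0.0000], ω = ẑ
J2: z=[0.8480, -0.5299, 0.0000] o=[-0.3974, -0.6360, 0.0000] → [0.3115, 0.4985, -0.8362, 0.8480, -0.5299, 0.0000]
J3: z=[-0.4947, -0.7917, 0.3584] o=[-0.1118, -1.0470, -0.5135] → [0.2485, -0.1655, -0.0227, -0.4947, -0.7917, 0.3584]
J4: z=[-0.4947, -0.7917, 0.3584] o=[-0.5350, -0.9923, -0.9769] → [-0.0988, 0.2154, 0.3394, -0.4947, -0.7917, 0.3584]
J5: z=[-0.4947, -0.7917, 0.3584] o=[-1.0341, -1.2625, -0.6723] → [0.0455, 0.2436, 0.6009, -0.4947, -0.7917, 0.3584]
q̇ = J⁺·V = [0.6640, 0.5710, 0.1250, 0.9060, 0.5110]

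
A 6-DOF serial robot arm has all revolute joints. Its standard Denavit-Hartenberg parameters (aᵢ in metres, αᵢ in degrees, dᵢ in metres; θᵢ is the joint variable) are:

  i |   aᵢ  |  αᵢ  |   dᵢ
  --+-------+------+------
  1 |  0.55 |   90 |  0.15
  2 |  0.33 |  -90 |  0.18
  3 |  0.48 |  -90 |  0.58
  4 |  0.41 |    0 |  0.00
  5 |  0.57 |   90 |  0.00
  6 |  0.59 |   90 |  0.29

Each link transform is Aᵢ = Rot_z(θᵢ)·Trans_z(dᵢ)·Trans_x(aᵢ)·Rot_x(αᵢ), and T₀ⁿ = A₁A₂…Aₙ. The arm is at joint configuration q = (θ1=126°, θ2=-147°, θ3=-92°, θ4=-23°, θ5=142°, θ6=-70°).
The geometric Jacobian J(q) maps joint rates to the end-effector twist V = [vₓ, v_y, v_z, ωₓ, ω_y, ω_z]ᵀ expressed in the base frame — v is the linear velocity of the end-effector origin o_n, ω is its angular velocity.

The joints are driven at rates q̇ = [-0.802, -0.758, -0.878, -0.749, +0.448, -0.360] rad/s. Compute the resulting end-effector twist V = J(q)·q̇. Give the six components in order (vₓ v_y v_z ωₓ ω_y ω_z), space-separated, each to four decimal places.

0.0813 0.3759 -0.0940 -0.7940 -0.7500 -0.0542

o_n = [0.3035, 1.1085, 0.3493]
J₁: ẑ×o_n = [-1.1085, 0.3035, 0.0000], ω = ẑ
J2: z=[0.8090, 0.5878, 0.0000] o=[-0.3233, 0.4450, 0.1500] → [0.1171, -0.1612, 0.1684, 0.8090, 0.5878, 0.0000]
J3: z=[-0.3201, 0.4406, -0.8387] o=[-0.0150, 0.3269, -0.0297] → [0.8226, -0.1457, -0.3905, -0.3201, 0.4406, -0.8387]
J4: z=[0.5209, -0.6576, -0.5443] o=[0.1792, 0.8757, -0.5070] → [-0.4364, -0.5137, 0.2030, 0.5209, -0.6576, -0.5443]
J5: z=[0.5209, -0.6576, -0.5443] o=[0.4265, 1.1770, -0.6342] → [-0.6840, -0.4453, -0.1166, 0.5209, -0.6576, -0.5443]
J6: z=[0.8473, 0.3209, 0.4232] o=[0.3675, 0.7884, -0.2214] → [0.0476, -0.5106, 0.2917, 0.8473, 0.3209, 0.4232]
V = J·q̇ = [0.0813, 0.3759, -0.0940, -0.7940, -0.7500, -0.0542]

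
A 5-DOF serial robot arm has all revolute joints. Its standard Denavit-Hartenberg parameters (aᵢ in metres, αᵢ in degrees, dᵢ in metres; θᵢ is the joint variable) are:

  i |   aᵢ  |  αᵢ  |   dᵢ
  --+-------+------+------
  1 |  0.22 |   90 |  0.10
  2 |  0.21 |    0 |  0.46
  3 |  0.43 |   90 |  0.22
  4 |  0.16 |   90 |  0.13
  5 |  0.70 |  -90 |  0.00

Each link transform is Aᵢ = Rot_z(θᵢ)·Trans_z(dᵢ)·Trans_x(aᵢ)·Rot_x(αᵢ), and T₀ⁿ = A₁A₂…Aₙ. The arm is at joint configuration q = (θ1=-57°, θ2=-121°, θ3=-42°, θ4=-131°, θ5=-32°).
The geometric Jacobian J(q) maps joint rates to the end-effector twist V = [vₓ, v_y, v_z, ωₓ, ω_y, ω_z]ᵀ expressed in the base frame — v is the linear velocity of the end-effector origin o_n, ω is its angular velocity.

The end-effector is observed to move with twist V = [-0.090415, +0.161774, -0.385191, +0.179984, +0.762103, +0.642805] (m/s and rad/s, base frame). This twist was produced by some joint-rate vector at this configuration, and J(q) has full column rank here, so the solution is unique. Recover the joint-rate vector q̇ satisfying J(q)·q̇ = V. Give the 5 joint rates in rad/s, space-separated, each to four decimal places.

0.7340 -0.9200 0.8270 0.0710 -0.7210

o_n = [0.0396, -0.2651, -0.2916]
J₁: ẑ×o_n = [0.2651, 0.0396, -0.0000], ω = ẑ
J2: z=[-0.8387, -0.5446, 0.0000] o=[0.1198, -0.1845, 0.1000] → [0.2133, -0.3284, 0.0239, -0.8387, -0.5446, 0.0000]
J3: z=[-0.8387, -0.5446, 0.0000] o=[-0.3249, -0.3443, -0.0800] → [0.1152, -0.1774, 0.1321, -0.8387, -0.5446, 0.0000]
J4: z=[-0.1592, 0.2452, 0.9563] o=[-0.7333, -0.1193, -0.2057] → [0.1184, 0.7255, -0.1663, -0.1592, 0.2452, 0.9563]
J5: z=[-0.1571, -0.9626, 0.2207] o=[-0.5981, -0.1058, -0.0507] → [0.2670, 0.1029, 0.6388, -0.1571, -0.9626, 0.2207]
q̇ = J⁺·V = [0.7340, -0.9200, 0.8270, 0.0710, -0.7210]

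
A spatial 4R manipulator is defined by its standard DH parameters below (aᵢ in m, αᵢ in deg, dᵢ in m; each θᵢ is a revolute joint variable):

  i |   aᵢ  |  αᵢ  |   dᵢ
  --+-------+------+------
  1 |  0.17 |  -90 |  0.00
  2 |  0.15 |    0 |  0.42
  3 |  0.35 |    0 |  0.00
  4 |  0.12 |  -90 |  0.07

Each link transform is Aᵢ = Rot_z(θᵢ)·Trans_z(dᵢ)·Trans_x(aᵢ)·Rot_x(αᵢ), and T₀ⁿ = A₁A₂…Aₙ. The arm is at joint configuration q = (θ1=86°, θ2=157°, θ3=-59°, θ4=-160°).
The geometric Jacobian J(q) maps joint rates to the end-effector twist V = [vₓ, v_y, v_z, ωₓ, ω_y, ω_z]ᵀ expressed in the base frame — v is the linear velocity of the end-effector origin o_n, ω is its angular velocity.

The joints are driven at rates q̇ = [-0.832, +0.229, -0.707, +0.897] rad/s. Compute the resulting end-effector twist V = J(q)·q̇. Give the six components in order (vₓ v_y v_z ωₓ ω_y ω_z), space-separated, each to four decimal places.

0.0750 0.6006 -0.0153 -0.4180 0.0292 -0.8320

o_n = [-0.4860, 0.0736, -0.2992]
J₁: ẑ×o_n = [-0.0736, -0.4860, 0.0000], ω = ẑ
J2: z=[-0.9976, 0.0698, 0.0000] o=[0.0119, 0.1696, 0.0000] → [-0.0209, -0.2985, 0.1304, -0.9976, 0.0698, 0.0000]
J3: z=[-0.9976, 0.0698, 0.0000] o=[-0.4167, 0.0611, -0.0586] → [-0.0168, -0.2401, -0.0076, -0.9976, 0.0698, 0.0000]
J4: z=[-0.9976, 0.0698, 0.0000] o=[-0.4201, 0.0126, -0.4052] → [0.0074, 0.1057, -0.0563, -0.9976, 0.0698, 0.0000]
V = J·q̇ = [0.0750, 0.6006, -0.0153, -0.4180, 0.0292, -0.8320]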